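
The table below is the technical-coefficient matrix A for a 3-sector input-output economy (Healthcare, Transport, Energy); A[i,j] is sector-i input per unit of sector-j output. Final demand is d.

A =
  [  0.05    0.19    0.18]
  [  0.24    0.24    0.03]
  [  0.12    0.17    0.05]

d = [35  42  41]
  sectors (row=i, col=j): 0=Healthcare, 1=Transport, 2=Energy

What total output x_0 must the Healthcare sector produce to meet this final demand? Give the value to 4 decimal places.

Form M = I − A:
  [  0.95   -0.19   -0.18]
  [ -0.24    0.76   -0.03]
  [ -0.12   -0.17    0.95]
Leontief inverse L = M⁻¹:
  [  1.1689    0.3442    0.2324]
  [  0.3776    1.4363    0.1169]
  [  0.2152    0.3005    1.1029]
Total output x = L · d:
  x_0 = 1.1689·35 + 0.3442·42 + 0.2324·41 = 64.8961
  x_1 = 0.3776·35 + 1.4363·42 + 0.1169·41 = 78.3372
  x_2 = 0.2152·35 + 0.3005·42 + 1.1029·41 = 65.3735

64.8961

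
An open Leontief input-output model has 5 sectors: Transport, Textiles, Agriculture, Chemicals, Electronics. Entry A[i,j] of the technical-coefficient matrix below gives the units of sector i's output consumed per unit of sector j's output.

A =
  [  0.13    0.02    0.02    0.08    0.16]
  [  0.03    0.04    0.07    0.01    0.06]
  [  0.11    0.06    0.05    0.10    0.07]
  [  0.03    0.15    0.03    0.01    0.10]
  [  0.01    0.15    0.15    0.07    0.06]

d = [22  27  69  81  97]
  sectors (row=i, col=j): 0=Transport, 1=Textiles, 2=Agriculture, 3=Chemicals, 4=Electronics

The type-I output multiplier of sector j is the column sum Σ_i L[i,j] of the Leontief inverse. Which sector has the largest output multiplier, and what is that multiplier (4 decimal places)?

Electronics (1.6824)

Form M = I − A:
  [  0.87   -0.02   -0.02   -0.08   -0.16]
  [ -0.03    0.96   -0.07   -0.01   -0.06]
  [ -0.11   -0.06    0.95   -0.10   -0.07]
  [ -0.03   -0.15   -0.03    0.99   -0.10]
  [ -0.01   -0.15   -0.15   -0.07    0.94]
Leontief inverse L = M⁻¹:
  [  1.1676    0.0817    0.0693    0.1179    0.2217]
  [  0.0508    1.0670    0.0944    0.0306    0.0870]
  [  0.1475    0.1116    1.0882    0.1320    0.1273]
  [  0.0524    0.1880    0.0690    1.0328    0.1359]
  [  0.0480    0.2029    0.1946    0.1041    1.1105]
Total output x = L · d:
  x_0 = 1.1676·22 + 0.0817·27 + 0.0693·69 + 0.1179·81 + 0.2217·97 = 63.7240
  x_1 = 0.0508·22 + 1.0670·27 + 0.0944·69 + 0.0306·81 + 0.0870·97 = 47.3579
  x_2 = 0.1475·22 + 0.1116·27 + 1.0882·69 + 0.1320·81 + 0.1273·97 = 104.3818
  x_3 = 0.0524·22 + 0.1880·27 + 0.0690·69 + 1.0328·81 + 0.1359·97 = 107.8366
  x_4 = 0.0480·22 + 0.2029·27 + 0.1946·69 + 0.1041·81 + 1.1105·97 = 136.1136
Output multipliers (column sums of L):
  Transport: 1.4662
  Textiles: 1.6513
  Agriculture: 1.5156
  Chemicals: 1.4173
  Electronics: 1.6824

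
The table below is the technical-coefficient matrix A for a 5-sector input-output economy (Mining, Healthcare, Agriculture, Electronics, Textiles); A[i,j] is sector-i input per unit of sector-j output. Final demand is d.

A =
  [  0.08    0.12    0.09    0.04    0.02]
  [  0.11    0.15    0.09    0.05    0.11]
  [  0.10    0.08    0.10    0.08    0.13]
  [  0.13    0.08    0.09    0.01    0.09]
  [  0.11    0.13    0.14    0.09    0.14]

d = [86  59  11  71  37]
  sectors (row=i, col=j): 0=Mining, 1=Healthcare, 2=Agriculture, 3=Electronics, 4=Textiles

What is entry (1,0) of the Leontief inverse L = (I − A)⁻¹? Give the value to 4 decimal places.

Form M = I − A:
  [  0.92   -0.12   -0.09   -0.04   -0.02]
  [ -0.11    0.85   -0.09   -0.05   -0.11]
  [ -0.10   -0.08    0.90   -0.08   -0.13]
  [ -0.13   -0.08   -0.09    0.99   -0.09]
  [ -0.11   -0.13   -0.14   -0.09    0.86]
Leontief inverse L = M⁻¹:
  [  1.1481    0.1966    0.1551    0.0764    0.0833]
  [  0.2119    1.2660    0.1906    0.1067    0.2068]
  [  0.1984    0.1877    1.1980    0.1347    0.2238]
  [  0.2071    0.1693    0.1684    1.0554    0.1624]
  [  0.2329    0.2648    0.2613    0.1583    1.2581]
Total output x = L · d:
  x_0 = 1.1481·86 + 0.1966·59 + 0.1551·11 + 0.0764·71 + 0.0833·37 = 120.5470
  x_1 = 0.2119·86 + 1.2660·59 + 0.1906·11 + 0.1067·71 + 0.2068·37 = 110.2446
  x_2 = 0.1984·86 + 0.1877·59 + 1.1980·11 + 0.1347·71 + 0.2238·37 = 59.1575
  x_3 = 0.2071·86 + 0.1693·59 + 0.1684·11 + 1.0554·71 + 0.1624·37 = 110.5887
  x_4 = 0.2329·86 + 0.2648·59 + 0.2613·11 + 0.1583·71 + 1.2581·37 = 96.3105

L[1,0] = 0.2119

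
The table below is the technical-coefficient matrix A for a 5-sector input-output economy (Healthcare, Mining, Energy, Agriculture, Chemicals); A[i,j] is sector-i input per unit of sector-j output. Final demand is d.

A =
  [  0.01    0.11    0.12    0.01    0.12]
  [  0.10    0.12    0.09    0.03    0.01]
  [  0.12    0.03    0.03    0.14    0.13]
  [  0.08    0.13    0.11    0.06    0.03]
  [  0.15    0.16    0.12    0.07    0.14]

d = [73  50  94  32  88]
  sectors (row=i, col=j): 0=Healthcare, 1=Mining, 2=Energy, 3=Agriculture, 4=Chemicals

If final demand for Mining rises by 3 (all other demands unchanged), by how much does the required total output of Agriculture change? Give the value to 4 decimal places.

0.6083

Form M = I − A:
  [  0.99   -0.11   -0.12   -0.01   -0.12]
  [ -0.10    0.88   -0.09   -0.03   -0.01]
  [ -0.12   -0.03    0.97   -0.14   -0.13]
  [ -0.08   -0.13   -0.11    0.94   -0.03]
  [ -0.15   -0.16   -0.12   -0.07    0.86]
Leontief inverse L = M⁻¹:
  [  1.0827    0.1832    0.1801    0.0578    0.1824]
  [  0.1506    1.1803    0.1428    0.0649    0.0586]
  [  0.1936    0.1267    1.1130    0.1870    0.2033]
  [  0.1438    0.2028    0.1726    1.1040    0.0870]
  [  0.2556    0.2857    0.2273    0.1381    1.2410]
Total output x = L · d:
  x_0 = 1.0827·73 + 0.1832·50 + 0.1801·94 + 0.0578·32 + 0.1824·88 = 123.0295
  x_1 = 0.1506·73 + 1.1803·50 + 0.1428·94 + 0.0649·32 + 0.0586·88 = 90.6639
  x_2 = 0.1936·73 + 0.1267·50 + 1.1130·94 + 0.1870·32 + 0.2033·88 = 148.9621
  x_3 = 0.1438·73 + 0.2028·50 + 0.1726·94 + 1.1040·32 + 0.0870·88 = 79.8432
  x_4 = 0.2556·73 + 0.2857·50 + 0.2273·94 + 0.1381·32 + 1.2410·88 = 167.9362
Δx_3 = L[3,1] · Δd_1 = 0.2028 · 3 = 0.6083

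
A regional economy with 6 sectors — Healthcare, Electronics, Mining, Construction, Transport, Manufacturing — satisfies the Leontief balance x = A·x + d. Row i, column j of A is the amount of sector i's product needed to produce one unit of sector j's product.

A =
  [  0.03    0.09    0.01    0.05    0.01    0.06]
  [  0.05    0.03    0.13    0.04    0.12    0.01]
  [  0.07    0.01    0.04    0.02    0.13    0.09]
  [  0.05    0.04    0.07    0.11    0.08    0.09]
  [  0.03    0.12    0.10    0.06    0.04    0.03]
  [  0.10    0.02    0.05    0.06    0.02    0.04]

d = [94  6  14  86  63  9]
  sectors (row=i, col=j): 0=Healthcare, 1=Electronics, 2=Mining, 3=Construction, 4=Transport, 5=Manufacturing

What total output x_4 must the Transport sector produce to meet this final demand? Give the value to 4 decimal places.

Form M = I − A:
  [  0.97   -0.09   -0.01   -0.05   -0.01   -0.06]
  [ -0.05    0.97   -0.13   -0.04   -0.12   -0.01]
  [ -0.07   -0.01    0.96   -0.02   -0.13   -0.09]
  [ -0.05   -0.04   -0.07    0.89   -0.08   -0.09]
  [ -0.03   -0.12   -0.10   -0.06    0.96   -0.03]
  [ -0.10   -0.02   -0.05   -0.06   -0.02    0.96]
Leontief inverse L = M⁻¹:
  [  1.0522    0.1073    0.0388    0.0726    0.0373    0.0785]
  [  0.0802    1.0641    0.1694    0.0701    0.1635    0.0437]
  [  0.0995    0.0444    1.0750    0.0503    0.1588    0.1171]
  [  0.0886    0.0750    0.1147    1.1516    0.1245    0.1289]
  [  0.0627    0.1470    0.1438    0.0909    1.0890    0.0615]
  [  0.1233    0.0434    0.0737    0.0855    0.0460    1.0662]
Total output x = L · d:
  x_0 = 1.0522·94 + 0.1073·6 + 0.0388·14 + 0.0726·86 + 0.0373·63 + 0.0785·9 = 109.3979
  x_1 = 0.0802·94 + 1.0641·6 + 0.1694·14 + 0.0701·86 + 0.1635·63 + 0.0437·9 = 33.0245
  x_2 = 0.0995·94 + 0.0444·6 + 1.0750·14 + 0.0503·86 + 0.1588·63 + 0.1171·9 = 40.0549
  x_3 = 0.0886·94 + 0.0750·6 + 0.1147·14 + 1.1516·86 + 0.1245·63 + 0.1289·9 = 118.4295
  x_4 = 0.0627·94 + 0.1470·6 + 0.1438·14 + 0.0909·86 + 1.0890·63 + 0.0615·9 = 85.7689
  x_5 = 0.1233·94 + 0.0434·6 + 0.0737·14 + 0.0855·86 + 0.0460·63 + 1.0662·9 = 32.7335

85.7689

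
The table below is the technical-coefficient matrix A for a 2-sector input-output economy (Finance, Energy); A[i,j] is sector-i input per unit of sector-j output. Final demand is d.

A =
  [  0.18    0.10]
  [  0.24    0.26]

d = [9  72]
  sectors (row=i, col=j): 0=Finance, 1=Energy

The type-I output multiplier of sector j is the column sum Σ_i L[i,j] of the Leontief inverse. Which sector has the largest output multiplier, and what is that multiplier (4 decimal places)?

Finance (1.6815)

Form M = I − A:
  [  0.82   -0.10]
  [ -0.24    0.74]
Leontief inverse L = M⁻¹:
  [  1.2697    0.1716]
  [  0.4118    1.4070]
Total output x = L · d:
  x_0 = 1.2697·9 + 0.1716·72 = 23.7817
  x_1 = 0.4118·9 + 1.4070·72 = 105.0103
Output multipliers (column sums of L):
  Finance: 1.6815
  Energy: 1.5786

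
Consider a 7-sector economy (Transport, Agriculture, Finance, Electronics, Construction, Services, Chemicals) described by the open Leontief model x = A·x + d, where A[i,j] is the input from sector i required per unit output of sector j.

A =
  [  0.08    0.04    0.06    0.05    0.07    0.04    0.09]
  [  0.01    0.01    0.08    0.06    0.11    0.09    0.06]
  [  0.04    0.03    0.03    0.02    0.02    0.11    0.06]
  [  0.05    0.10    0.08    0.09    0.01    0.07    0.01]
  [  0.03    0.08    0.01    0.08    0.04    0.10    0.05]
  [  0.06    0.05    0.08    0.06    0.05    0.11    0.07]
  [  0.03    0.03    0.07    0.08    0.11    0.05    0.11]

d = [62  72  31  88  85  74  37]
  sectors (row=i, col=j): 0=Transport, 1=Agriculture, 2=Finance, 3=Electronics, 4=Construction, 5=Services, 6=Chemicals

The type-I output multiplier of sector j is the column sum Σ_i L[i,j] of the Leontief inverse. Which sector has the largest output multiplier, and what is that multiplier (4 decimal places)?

Form M = I − A:
  [  0.92   -0.04   -0.06   -0.05   -0.07   -0.04   -0.09]
  [ -0.01    0.99   -0.08   -0.06   -0.11   -0.09   -0.06]
  [ -0.04   -0.03    0.97   -0.02   -0.02   -0.11   -0.06]
  [ -0.05   -0.10   -0.08    0.91   -0.01   -0.07   -0.01]
  [ -0.03   -0.08   -0.01   -0.08    0.96   -0.10   -0.05]
  [ -0.06   -0.05   -0.08   -0.06   -0.05    0.89   -0.07]
  [ -0.03   -0.03   -0.07   -0.08   -0.11   -0.05    0.89]
Leontief inverse L = M⁻¹:
  [  1.1122    0.0763    0.1025    0.0972    0.1142    0.0987    0.1398]
  [  0.0406    1.0488    0.1195    0.1062    0.1467    0.1533    0.1044]
  [  0.0649    0.0555    1.0645    0.0542    0.0532    0.1558    0.0979]
  [  0.0801    0.1333    0.1242    1.1321    0.0481    0.1298    0.0511]
  [  0.0589    0.1147    0.0542    0.1254    1.0803    0.1573    0.0918]
  [  0.0968    0.0903    0.1299    0.1113    0.0969    1.1798    0.1241]
  [  0.0639    0.0735    0.1164    0.1346    0.1563    0.1181    1.1624]
Total output x = L · d:
  x_0 = 1.1122·62 + 0.0763·72 + 0.1025·31 + 0.0972·88 + 0.1142·85 + 0.0987·74 + 0.1398·37 = 108.3678
  x_1 = 0.0406·62 + 1.0488·72 + 0.1195·31 + 0.1062·88 + 0.1467·85 + 0.1533·74 + 0.1044·37 = 118.7551
  x_2 = 0.0649·62 + 0.0555·72 + 1.0645·31 + 0.0542·88 + 0.0532·85 + 0.1558·74 + 0.0979·37 = 65.4587
  x_3 = 0.0801·62 + 0.1333·72 + 0.1242·31 + 1.1321·88 + 0.0481·85 + 0.1298·74 + 0.0511·37 = 133.6211
  x_4 = 0.0589·62 + 0.1147·72 + 0.0542·31 + 0.1254·88 + 1.0803·85 + 0.1573·74 + 0.0918·37 = 131.4886
  x_5 = 0.0968·62 + 0.0903·72 + 0.1299·31 + 0.1113·88 + 0.0969·85 + 1.1798·74 + 0.1241·37 = 126.4610
  x_6 = 0.0639·62 + 0.0735·72 + 0.1164·31 + 0.1346·88 + 0.1563·85 + 0.1181·74 + 1.1624·37 = 89.7441
Output multipliers (column sums of L):
  Transport: 1.5174
  Agriculture: 1.5925
  Finance: 1.7111
  Electronics: 1.7611
  Construction: 1.6956
  Services: 1.9929
  Chemicals: 1.7715

Services (1.9929)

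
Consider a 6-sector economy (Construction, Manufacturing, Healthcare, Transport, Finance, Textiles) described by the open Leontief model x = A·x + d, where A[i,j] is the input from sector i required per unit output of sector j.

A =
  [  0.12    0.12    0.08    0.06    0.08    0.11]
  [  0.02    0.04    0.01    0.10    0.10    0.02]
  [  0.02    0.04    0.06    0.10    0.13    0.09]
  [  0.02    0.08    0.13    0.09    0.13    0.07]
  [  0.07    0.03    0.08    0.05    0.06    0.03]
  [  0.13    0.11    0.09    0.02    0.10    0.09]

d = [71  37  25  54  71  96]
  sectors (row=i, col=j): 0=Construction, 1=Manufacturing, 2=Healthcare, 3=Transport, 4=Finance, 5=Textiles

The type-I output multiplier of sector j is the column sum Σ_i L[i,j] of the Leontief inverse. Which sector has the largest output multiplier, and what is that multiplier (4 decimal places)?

Finance (2.0659)

Form M = I − A:
  [  0.88   -0.12   -0.08   -0.06   -0.08   -0.11]
  [ -0.02    0.96   -0.01   -0.10   -0.10   -0.02]
  [ -0.02   -0.04    0.94   -0.10   -0.13   -0.09]
  [ -0.02   -0.08   -0.13    0.91   -0.13   -0.07]
  [ -0.07   -0.03   -0.08   -0.05    0.94   -0.03]
  [ -0.13   -0.11   -0.09   -0.02   -0.10    0.91]
Leontief inverse L = M⁻¹:
  [  1.1879    0.1918    0.1536    0.1301    0.1798    0.1789]
  [  0.0479    1.0715    0.0517    0.1359    0.1493    0.0498]
  [  0.0681    0.0904    1.1226    0.1522    0.2066    0.1398]
  [  0.0702    0.1348    0.1981    1.1550    0.2210    0.1272]
  [  0.1058    0.0690    0.1242    0.0911    1.1174    0.0704]
  [  0.1954    0.1764    0.1572    0.0855    0.1918    1.1548]
Total output x = L · d:
  x_0 = 1.1879·71 + 0.1918·37 + 0.1536·25 + 0.1301·54 + 0.1798·71 + 0.1789·96 = 132.2444
  x_1 = 0.0479·71 + 1.0715·37 + 0.0517·25 + 0.1359·54 + 0.1493·71 + 0.0498·96 = 67.0594
  x_2 = 0.0681·71 + 0.0904·37 + 1.1226·25 + 0.1522·54 + 0.2066·71 + 0.1398·96 = 72.5527
  x_3 = 0.0702·71 + 0.1348·37 + 0.1981·25 + 1.1550·54 + 0.2210·71 + 0.1272·96 = 105.1932
  x_4 = 0.1058·71 + 0.0690·37 + 0.1242·25 + 0.0911·54 + 1.1174·71 + 0.0704·96 = 104.1869
  x_5 = 0.1954·71 + 0.1764·37 + 0.1572·25 + 0.0855·54 + 0.1918·71 + 1.1548·96 = 153.4292
Output multipliers (column sums of L):
  Construction: 1.6752
  Manufacturing: 1.7340
  Healthcare: 1.8074
  Transport: 1.7499
  Finance: 2.0659
  Textiles: 1.7210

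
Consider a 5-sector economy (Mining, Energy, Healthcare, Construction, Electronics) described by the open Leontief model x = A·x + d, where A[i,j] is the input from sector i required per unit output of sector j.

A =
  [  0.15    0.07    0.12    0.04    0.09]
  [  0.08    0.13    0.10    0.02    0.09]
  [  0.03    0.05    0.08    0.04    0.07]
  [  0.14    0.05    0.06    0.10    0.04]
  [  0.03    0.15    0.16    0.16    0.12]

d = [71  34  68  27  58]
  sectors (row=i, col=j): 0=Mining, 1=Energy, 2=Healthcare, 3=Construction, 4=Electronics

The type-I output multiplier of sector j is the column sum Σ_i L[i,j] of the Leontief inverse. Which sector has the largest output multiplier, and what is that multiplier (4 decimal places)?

Healthcare (1.9138)

Form M = I − A:
  [  0.85   -0.07   -0.12   -0.04   -0.09]
  [ -0.08    0.87   -0.10   -0.02   -0.09]
  [ -0.03   -0.05    0.92   -0.04   -0.07]
  [ -0.14   -0.05   -0.06    0.90   -0.04]
  [ -0.03   -0.15   -0.16   -0.16    0.88]
Leontief inverse L = M⁻¹:
  [  1.2186    0.1431    0.2086    0.0951    0.1602]
  [  0.1361    1.2012    0.1796    0.0681    0.1541]
  [  0.0648    0.0933    1.1294    0.0746    0.1094]
  [  0.2065    0.1061    0.1296    1.1452    0.0943]
  [  0.1141    0.2459    0.2666    0.2366    1.2051]
Total output x = L · d:
  x_0 = 1.2186·71 + 0.1431·34 + 0.2086·68 + 0.0951·27 + 0.1602·58 = 117.4281
  x_1 = 0.1361·71 + 1.2012·34 + 0.1796·68 + 0.0681·27 + 0.1541·58 = 73.4894
  x_2 = 0.0648·71 + 0.0933·34 + 1.1294·68 + 0.0746·27 + 0.1094·58 = 92.9321
  x_3 = 0.2065·71 + 0.1061·34 + 0.1296·68 + 1.1452·27 + 0.0943·58 = 63.4726
  x_4 = 0.1141·71 + 0.2459·34 + 0.2666·68 + 0.2366·27 + 1.2051·58 = 110.8761
Output multipliers (column sums of L):
  Mining: 1.7400
  Energy: 1.7896
  Healthcare: 1.9138
  Construction: 1.6196
  Electronics: 1.7232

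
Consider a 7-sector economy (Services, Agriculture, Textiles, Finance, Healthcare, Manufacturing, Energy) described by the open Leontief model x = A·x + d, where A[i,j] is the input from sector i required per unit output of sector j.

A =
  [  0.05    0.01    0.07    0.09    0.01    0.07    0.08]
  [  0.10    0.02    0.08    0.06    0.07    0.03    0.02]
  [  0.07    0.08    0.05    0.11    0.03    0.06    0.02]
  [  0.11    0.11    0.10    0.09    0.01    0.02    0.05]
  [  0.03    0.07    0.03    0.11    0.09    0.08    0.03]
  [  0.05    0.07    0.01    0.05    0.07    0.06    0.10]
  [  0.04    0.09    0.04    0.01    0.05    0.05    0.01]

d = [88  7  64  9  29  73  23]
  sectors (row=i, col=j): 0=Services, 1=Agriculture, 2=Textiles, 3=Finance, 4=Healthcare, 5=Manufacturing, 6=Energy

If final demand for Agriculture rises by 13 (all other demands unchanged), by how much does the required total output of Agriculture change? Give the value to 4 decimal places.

Form M = I − A:
  [  0.95   -0.01   -0.07   -0.09   -0.01   -0.07   -0.08]
  [ -0.10    0.98   -0.08   -0.06   -0.07   -0.03   -0.02]
  [ -0.07   -0.08    0.95   -0.11   -0.03   -0.06   -0.02]
  [ -0.11   -0.11   -0.10    0.91   -0.01   -0.02   -0.05]
  [ -0.03   -0.07   -0.03   -0.11    0.91   -0.08   -0.03]
  [ -0.05   -0.07   -0.01   -0.05   -0.07    0.94   -0.10]
  [ -0.04   -0.09   -0.04   -0.01   -0.05   -0.05    0.99]
Leontief inverse L = M⁻¹:
  [  1.0930    0.0549    0.1062    0.1356    0.0351    0.1016    0.1098]
  [  0.1421    1.0604    0.1176    0.1139    0.0961    0.0652    0.0505]
  [  0.1221    0.1251    1.0947    0.1656    0.0591    0.0944    0.0542]
  [  0.1696    0.1588    0.1529    1.1538    0.0411    0.0601    0.0856]
  [  0.0821    0.1205    0.0734    0.1682    1.1260    0.1175    0.0650]
  [  0.0929    0.1131    0.0468    0.0964    0.1037    1.0951    0.1294]
  [  0.0726    0.1171    0.0668    0.0475    0.0751    0.0757    1.0320]
Total output x = L · d:
  x_0 = 1.0930·88 + 0.0549·7 + 0.1062·64 + 0.1356·9 + 0.0351·29 + 0.1016·73 + 0.1098·23 = 115.5496
  x_1 = 0.1421·88 + 1.0604·7 + 0.1176·64 + 0.1139·9 + 0.0961·29 + 0.0652·73 + 0.0505·23 = 37.1860
  x_2 = 0.1221·88 + 0.1251·7 + 1.0947·64 + 0.1656·9 + 0.0591·29 + 0.0944·73 + 0.0542·23 = 93.0298
  x_3 = 0.1696·88 + 0.1588·7 + 0.1529·64 + 1.1538·9 + 0.0411·29 + 0.0601·73 + 0.0856·23 = 43.7542
  x_4 = 0.0821·88 + 0.1205·7 + 0.0734·64 + 0.1682·9 + 1.1260·29 + 0.1175·73 + 0.0650·23 = 57.0041
  x_5 = 0.0929·88 + 0.1131·7 + 0.0468·64 + 0.0964·9 + 0.1037·29 + 1.0951·73 + 0.1294·23 = 98.7486
  x_6 = 0.0726·88 + 0.1171·7 + 0.0668·64 + 0.0475·9 + 0.0751·29 + 0.0757·73 + 1.0320·23 = 43.3486
Δx_1 = L[1,1] · Δd_1 = 1.0604 · 13 = 13.7853

13.7853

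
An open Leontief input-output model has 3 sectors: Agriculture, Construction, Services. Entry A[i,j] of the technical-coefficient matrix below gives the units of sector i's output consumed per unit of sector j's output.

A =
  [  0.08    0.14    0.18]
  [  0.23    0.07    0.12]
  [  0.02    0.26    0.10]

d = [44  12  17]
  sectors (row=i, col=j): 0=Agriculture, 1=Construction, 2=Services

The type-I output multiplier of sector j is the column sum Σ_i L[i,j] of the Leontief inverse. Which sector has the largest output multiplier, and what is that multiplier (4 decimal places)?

Construction (1.7756)

Form M = I − A:
  [  0.92   -0.14   -0.18]
  [ -0.23    0.93   -0.12]
  [ -0.02   -0.26    0.90]
Leontief inverse L = M⁻¹:
  [  1.1546    0.2476    0.2639]
  [  0.3000    1.1812    0.2175]
  [  0.1123    0.3468    1.1798]
Total output x = L · d:
  x_0 = 1.1546·44 + 0.2476·12 + 0.2639·17 = 58.2601
  x_1 = 0.3000·44 + 1.1812·12 + 0.2175·17 = 31.0743
  x_2 = 0.1123·44 + 0.3468·12 + 1.1798·17 = 29.1606
Output multipliers (column sums of L):
  Agriculture: 1.5670
  Construction: 1.7756
  Services: 1.6613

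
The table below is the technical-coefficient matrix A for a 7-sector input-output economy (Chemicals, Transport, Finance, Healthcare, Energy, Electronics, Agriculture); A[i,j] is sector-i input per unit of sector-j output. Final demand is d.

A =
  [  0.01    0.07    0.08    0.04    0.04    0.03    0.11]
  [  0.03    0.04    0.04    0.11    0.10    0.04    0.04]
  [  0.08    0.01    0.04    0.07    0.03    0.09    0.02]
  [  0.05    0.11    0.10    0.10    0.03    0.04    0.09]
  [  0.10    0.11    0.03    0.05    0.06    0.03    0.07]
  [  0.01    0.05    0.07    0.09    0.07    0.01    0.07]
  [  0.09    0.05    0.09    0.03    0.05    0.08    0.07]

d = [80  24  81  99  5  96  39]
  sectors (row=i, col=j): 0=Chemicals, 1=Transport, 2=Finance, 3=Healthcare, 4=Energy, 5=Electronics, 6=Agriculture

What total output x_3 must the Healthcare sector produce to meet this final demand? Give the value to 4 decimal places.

Form M = I − A:
  [  0.99   -0.07   -0.08   -0.04   -0.04   -0.03   -0.11]
  [ -0.03    0.96   -0.04   -0.11   -0.10   -0.04   -0.04]
  [ -0.08   -0.01    0.96   -0.07   -0.03   -0.09   -0.02]
  [ -0.05   -0.11   -0.10    0.90   -0.03   -0.04   -0.09]
  [ -0.10   -0.11   -0.03   -0.05    0.94   -0.03   -0.07]
  [ -0.01   -0.05   -0.07   -0.09   -0.07    0.99   -0.07]
  [ -0.09   -0.05   -0.09   -0.03   -0.05   -0.08    0.93]
Leontief inverse L = M⁻¹:
  [  1.0494    0.1074    0.1220    0.0850    0.0755    0.0651    0.1502]
  [  0.0707    1.0902    0.0859    0.1608    0.1369    0.0718    0.0884]
  [  0.1072    0.0479    1.0802    0.1115    0.0595    0.1147    0.0619]
  [  0.0988    0.1635    0.1589    1.1656    0.0781    0.0854    0.1472]
  [  0.1399    0.1593    0.0800    0.1039    1.1040    0.0656    0.1232]
  [  0.0499    0.0924    0.1119    0.1360    0.1035    1.0432    0.1118]
  [  0.1307    0.0954    0.1400    0.0825    0.0912    0.1173    1.1215]
Total output x = L · d:
  x_0 = 1.0494·80 + 0.1074·24 + 0.1220·81 + 0.0850·99 + 0.0755·5 + 0.0651·96 + 0.1502·39 = 117.3055
  x_1 = 0.0707·80 + 1.0902·24 + 0.0859·81 + 0.1608·99 + 0.1369·5 + 0.0718·96 + 0.0884·39 = 65.7128
  x_2 = 0.1072·80 + 0.0479·24 + 1.0802·81 + 0.1115·99 + 0.0595·5 + 0.1147·96 + 0.0619·39 = 121.9754
  x_3 = 0.0988·80 + 0.1635·24 + 0.1589·81 + 1.1656·99 + 0.0781·5 + 0.0854·96 + 0.1472·39 = 154.4310
  x_4 = 0.1399·80 + 0.1593·24 + 0.0800·81 + 0.1039·99 + 1.1040·5 + 0.0656·96 + 0.1232·39 = 48.3964
  x_5 = 0.0499·80 + 0.0924·24 + 0.1119·81 + 0.1360·99 + 0.1035·5 + 1.0432·96 + 0.1118·39 = 133.7611
  x_6 = 0.1307·80 + 0.0954·24 + 0.1400·81 + 0.0825·99 + 0.0912·5 + 0.1173·96 + 1.1215·39 = 87.7146

154.4310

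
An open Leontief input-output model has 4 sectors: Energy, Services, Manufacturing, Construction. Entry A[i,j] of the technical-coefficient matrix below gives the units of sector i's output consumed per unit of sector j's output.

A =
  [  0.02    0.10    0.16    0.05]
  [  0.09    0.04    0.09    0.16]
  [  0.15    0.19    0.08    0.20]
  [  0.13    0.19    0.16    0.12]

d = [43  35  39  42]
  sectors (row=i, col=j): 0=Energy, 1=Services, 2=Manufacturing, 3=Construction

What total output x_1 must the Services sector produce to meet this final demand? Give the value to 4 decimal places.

Form M = I − A:
  [  0.98   -0.10   -0.16   -0.05]
  [ -0.09    0.96   -0.09   -0.16]
  [ -0.15   -0.19    0.92   -0.20]
  [ -0.13   -0.19   -0.16    0.88]
Leontief inverse L = M⁻¹:
  [  1.0937    0.1901    0.2349    0.1501]
  [  0.1686    1.1478    0.1870    0.2608]
  [  0.2667    0.3415    1.2288    0.3565]
  [  0.2465    0.3380    0.2985    1.2797]
Total output x = L · d:
  x_0 = 1.0937·43 + 0.1901·35 + 0.2349·39 + 0.1501·42 = 69.1518
  x_1 = 0.1686·43 + 1.1478·35 + 0.1870·39 + 0.2608·42 = 65.6697
  x_2 = 0.2667·43 + 0.3415·35 + 1.2288·39 + 0.3565·42 = 86.3187
  x_3 = 0.2465·43 + 0.3380·35 + 0.2985·39 + 1.2797·42 = 87.8159

65.6697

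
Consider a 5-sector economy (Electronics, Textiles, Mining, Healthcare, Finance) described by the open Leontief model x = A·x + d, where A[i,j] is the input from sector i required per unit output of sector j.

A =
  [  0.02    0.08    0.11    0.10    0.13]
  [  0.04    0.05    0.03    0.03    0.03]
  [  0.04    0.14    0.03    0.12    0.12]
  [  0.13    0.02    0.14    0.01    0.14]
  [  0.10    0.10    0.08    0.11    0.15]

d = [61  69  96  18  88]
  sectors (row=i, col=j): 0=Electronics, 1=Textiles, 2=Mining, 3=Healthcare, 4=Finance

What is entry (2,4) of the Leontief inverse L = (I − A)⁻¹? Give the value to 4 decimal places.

L[2,4] = 0.2032

Form M = I − A:
  [  0.98   -0.08   -0.11   -0.10   -0.13]
  [ -0.04    0.95   -0.03   -0.03   -0.03]
  [ -0.04   -0.14    0.97   -0.12   -0.12]
  [ -0.13   -0.02   -0.14    0.99   -0.14]
  [ -0.10   -0.10   -0.08   -0.11    0.85]
Leontief inverse L = M⁻¹:
  [  1.0763    0.1417    0.1673    0.1576    0.2192]
  [  0.0592    1.0731    0.0526    0.0519    0.0629]
  [  0.0957    0.1935    1.0891    0.1701    0.2032]
  [  0.1795    0.0921    0.1988    1.0814    0.2369]
  [  0.1658    0.1730    0.1541    0.1806    1.2594]
Total output x = L · d:
  x_0 = 1.0763·61 + 0.1417·69 + 0.1673·96 + 0.1576·18 + 0.2192·88 = 113.6132
  x_1 = 0.0592·61 + 1.0731·69 + 0.0526·96 + 0.0519·18 + 0.0629·88 = 89.1729
  x_2 = 0.0957·61 + 0.1935·69 + 1.0891·96 + 0.1701·18 + 0.2032·88 = 144.6858
  x_3 = 0.1795·61 + 0.0921·69 + 0.1988·96 + 1.0814·18 + 0.2369·88 = 76.7066
  x_4 = 0.1658·61 + 0.1730·69 + 0.1541·96 + 0.1806·18 + 1.2594·88 = 150.9308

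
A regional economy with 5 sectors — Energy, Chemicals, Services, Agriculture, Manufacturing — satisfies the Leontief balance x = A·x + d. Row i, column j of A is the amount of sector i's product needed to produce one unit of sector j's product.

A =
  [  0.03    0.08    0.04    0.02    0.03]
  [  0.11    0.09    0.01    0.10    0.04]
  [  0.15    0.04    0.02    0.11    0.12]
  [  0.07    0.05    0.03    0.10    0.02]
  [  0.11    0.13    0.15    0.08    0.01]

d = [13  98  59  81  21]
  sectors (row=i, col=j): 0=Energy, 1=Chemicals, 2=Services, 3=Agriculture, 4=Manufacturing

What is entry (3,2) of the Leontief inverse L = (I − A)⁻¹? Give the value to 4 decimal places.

L[3,2] = 0.0448

Form M = I − A:
  [  0.97   -0.08   -0.04   -0.02   -0.03]
  [ -0.11    0.91   -0.01   -0.10   -0.04]
  [ -0.15   -0.04    0.98   -0.11   -0.12]
  [ -0.07   -0.05   -0.03    0.90   -0.02]
  [ -0.11   -0.13   -0.15   -0.08    0.99]
Leontief inverse L = M⁻¹:
  [  1.0590    0.1041    0.0523    0.0454    0.0436]
  [  0.1491    1.1290    0.0305    0.1375    0.0566]
  [  0.2011    0.0928    1.0559    0.1564    0.1410]
  [  0.1013    0.0779    0.0448    1.1306    0.0345]
  [  0.1759    0.1802    0.1734    0.1382    1.0465]
Total output x = L · d:
  x_0 = 1.0590·13 + 0.1041·98 + 0.0523·59 + 0.0454·81 + 0.0436·21 = 31.6496
  x_1 = 0.1491·13 + 1.1290·98 + 0.0305·59 + 0.1375·81 + 0.0566·21 = 126.7047
  x_2 = 0.2011·13 + 0.0928·98 + 1.0559·59 + 0.1564·81 + 0.1410·21 = 89.6383
  x_3 = 0.1013·13 + 0.0779·98 + 0.0448·59 + 1.1306·81 + 0.0345·21 = 103.8964
  x_4 = 0.1759·13 + 0.1802·98 + 0.1734·59 + 0.1382·81 + 1.0465·21 = 63.3440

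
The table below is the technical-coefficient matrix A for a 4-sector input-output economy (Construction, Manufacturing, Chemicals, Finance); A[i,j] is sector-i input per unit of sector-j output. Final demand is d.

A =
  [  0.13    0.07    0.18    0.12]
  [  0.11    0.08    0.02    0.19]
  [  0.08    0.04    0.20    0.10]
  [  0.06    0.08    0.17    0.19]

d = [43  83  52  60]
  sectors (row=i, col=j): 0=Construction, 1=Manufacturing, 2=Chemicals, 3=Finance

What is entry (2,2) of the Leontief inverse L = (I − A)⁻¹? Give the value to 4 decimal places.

Form M = I − A:
  [  0.87   -0.07   -0.18   -0.12]
  [ -0.11    0.92   -0.02   -0.19]
  [ -0.08   -0.04    0.80   -0.10]
  [ -0.06   -0.08   -0.17    0.81]
Leontief inverse L = M⁻¹:
  [  1.2132    0.1284    0.3294    0.2505]
  [  0.1768    1.1330    0.1337    0.3085]
  [  0.1474    0.0870    1.3292    0.2063]
  [  0.1383    0.1397    0.3166    1.3269]
Total output x = L · d:
  x_0 = 1.2132·43 + 0.1284·83 + 0.3294·52 + 0.2505·60 = 94.9898
  x_1 = 0.1768·43 + 1.1330·83 + 0.1337·52 + 0.3085·60 = 127.1051
  x_2 = 0.1474·43 + 0.0870·83 + 1.3292·52 + 0.2063·60 = 95.0560
  x_3 = 0.1383·43 + 0.1397·83 + 0.3166·52 + 1.3269·60 = 113.6140

L[2,2] = 1.3292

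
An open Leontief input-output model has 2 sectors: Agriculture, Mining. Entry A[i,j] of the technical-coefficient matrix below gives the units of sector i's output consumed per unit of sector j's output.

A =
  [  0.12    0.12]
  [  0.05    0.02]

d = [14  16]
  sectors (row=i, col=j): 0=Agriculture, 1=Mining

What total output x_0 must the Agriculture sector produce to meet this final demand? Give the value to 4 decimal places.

18.2625

Form M = I − A:
  [  0.88   -0.12]
  [ -0.05    0.98]
Leontief inverse L = M⁻¹:
  [  1.1443    0.1401]
  [  0.0584    1.0276]
Total output x = L · d:
  x_0 = 1.1443·14 + 0.1401·16 = 18.2625
  x_1 = 0.0584·14 + 1.0276·16 = 17.2583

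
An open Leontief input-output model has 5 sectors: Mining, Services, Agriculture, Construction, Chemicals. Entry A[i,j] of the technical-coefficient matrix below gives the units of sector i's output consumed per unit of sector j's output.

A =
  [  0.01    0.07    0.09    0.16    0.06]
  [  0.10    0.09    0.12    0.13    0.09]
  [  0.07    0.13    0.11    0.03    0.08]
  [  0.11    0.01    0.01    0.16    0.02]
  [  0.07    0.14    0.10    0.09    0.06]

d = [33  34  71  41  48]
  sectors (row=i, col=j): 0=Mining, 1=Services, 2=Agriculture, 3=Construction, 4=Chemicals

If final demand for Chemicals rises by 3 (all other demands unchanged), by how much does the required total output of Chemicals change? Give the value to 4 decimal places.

Form M = I − A:
  [  0.99   -0.07   -0.09   -0.16   -0.06]
  [ -0.10    0.91   -0.12   -0.13   -0.09]
  [ -0.07   -0.13    0.89   -0.03   -0.08]
  [ -0.11   -0.01   -0.01    0.84   -0.02]
  [ -0.07   -0.14   -0.10   -0.09    0.94]
Leontief inverse L = M⁻¹:
  [  1.0649    0.1189    0.1372    0.2364    0.0961]
  [  0.1674    1.1639    0.1926    0.2343    0.1435]
  [  0.1249    0.1992    1.1789    0.1106    0.1297]
  [  0.1461    0.0367    0.0383    1.2299    0.0423]
  [  0.1315    0.2069    0.1680    0.1820    1.1102]
Total output x = L · d:
  x_0 = 1.0649·33 + 0.1189·34 + 0.1372·71 + 0.2364·41 + 0.0961·48 = 63.2252
  x_1 = 0.1674·33 + 1.1639·34 + 0.1926·71 + 0.2343·41 + 0.1435·48 = 75.2660
  x_2 = 0.1249·33 + 0.1992·34 + 1.1789·71 + 0.1106·41 + 0.1297·48 = 105.3617
  x_3 = 0.1461·33 + 0.0367·34 + 0.0383·71 + 1.2299·41 + 0.0423·48 = 61.2406
  x_4 = 0.1315·33 + 0.2069·34 + 0.1680·71 + 0.1820·41 + 1.1102·48 = 84.0541
Δx_4 = L[4,4] · Δd_4 = 1.1102 · 3 = 3.3306

3.3306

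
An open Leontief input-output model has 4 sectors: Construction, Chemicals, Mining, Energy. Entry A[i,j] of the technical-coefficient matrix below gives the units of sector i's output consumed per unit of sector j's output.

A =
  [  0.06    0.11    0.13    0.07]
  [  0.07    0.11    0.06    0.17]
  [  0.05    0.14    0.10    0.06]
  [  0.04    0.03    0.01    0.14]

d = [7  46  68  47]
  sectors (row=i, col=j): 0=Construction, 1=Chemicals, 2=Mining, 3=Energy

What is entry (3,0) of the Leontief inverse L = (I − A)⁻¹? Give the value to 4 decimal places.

L[3,0] = 0.0552

Form M = I − A:
  [  0.94   -0.11   -0.13   -0.07]
  [ -0.07    0.89   -0.06   -0.17]
  [ -0.05   -0.14    0.90   -0.06]
  [ -0.04   -0.03   -0.01    0.86]
Leontief inverse L = M⁻¹:
  [  1.0909    0.1661    0.1701    0.1335]
  [  0.1018    1.1593    0.0947    0.2441]
  [  0.0801    0.1929    1.1369    0.1240]
  [  0.0552    0.0504    0.0244    1.1790]
Total output x = L · d:
  x_0 = 1.0909·7 + 0.1661·46 + 0.1701·68 + 0.1335·47 = 33.1206
  x_1 = 0.1018·7 + 1.1593·46 + 0.0947·68 + 0.2441·47 = 71.9495
  x_2 = 0.0801·7 + 0.1929·46 + 1.1369·68 + 0.1240·47 = 92.5729
  x_3 = 0.0552·7 + 0.0504·46 + 0.0244·68 + 1.1790·47 = 59.7780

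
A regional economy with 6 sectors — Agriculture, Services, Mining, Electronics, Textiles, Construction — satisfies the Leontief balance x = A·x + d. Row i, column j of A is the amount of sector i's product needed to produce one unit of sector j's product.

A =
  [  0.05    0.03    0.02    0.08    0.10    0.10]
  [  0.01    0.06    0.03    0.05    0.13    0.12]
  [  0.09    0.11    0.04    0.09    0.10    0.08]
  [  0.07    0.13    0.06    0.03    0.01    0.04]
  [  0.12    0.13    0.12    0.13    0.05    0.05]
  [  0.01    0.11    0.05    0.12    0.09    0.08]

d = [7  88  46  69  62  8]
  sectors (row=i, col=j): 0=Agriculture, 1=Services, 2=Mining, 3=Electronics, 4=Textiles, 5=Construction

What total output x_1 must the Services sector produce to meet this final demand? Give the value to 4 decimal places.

125.0486

Form M = I − A:
  [  0.95   -0.03   -0.02   -0.08   -0.10   -0.10]
  [ -0.01    0.94   -0.03   -0.05   -0.13   -0.12]
  [ -0.09   -0.11    0.96   -0.09   -0.10   -0.08]
  [ -0.07   -0.13   -0.06    0.97   -0.01   -0.04]
  [ -0.12   -0.13   -0.12   -0.13    0.95   -0.05]
  [ -0.01   -0.11   -0.05   -0.12   -0.09    0.92]
Leontief inverse L = M⁻¹:
  [  1.0904    0.0998    0.0613    0.1396    0.1507    0.1511]
  [  0.0533    1.1372    0.0765    0.1170    0.1872    0.1760]
  [  0.1410    0.1966    1.0906    0.1649    0.1727    0.1524]
  [  0.0987    0.1821    0.0879    1.0767    0.0647    0.0925]
  [  0.1793    0.2282    0.1731    0.2116    1.1360    0.1352]
  [  0.0563    0.1938    0.0975    0.1856    0.1530    1.1432]
Total output x = L · d:
  x_0 = 1.0904·7 + 0.0998·88 + 0.0613·46 + 0.1396·69 + 0.1507·62 + 0.1511·8 = 39.4206
  x_1 = 0.0533·7 + 1.1372·88 + 0.0765·46 + 0.1170·69 + 0.1872·62 + 0.1760·8 = 125.0486
  x_2 = 0.1410·7 + 0.1966·88 + 1.0906·46 + 0.1649·69 + 0.1727·62 + 0.1524·8 = 91.7673
  x_3 = 0.0987·7 + 0.1821·88 + 0.0879·46 + 1.0767·69 + 0.0647·62 + 0.0925·8 = 99.8049
  x_4 = 0.1793·7 + 0.2282·88 + 0.1731·46 + 0.2116·69 + 1.1360·62 + 0.1352·8 = 115.4127
  x_5 = 0.0563·7 + 0.1938·88 + 0.0975·46 + 0.1856·69 + 0.1530·62 + 1.1432·8 = 53.3714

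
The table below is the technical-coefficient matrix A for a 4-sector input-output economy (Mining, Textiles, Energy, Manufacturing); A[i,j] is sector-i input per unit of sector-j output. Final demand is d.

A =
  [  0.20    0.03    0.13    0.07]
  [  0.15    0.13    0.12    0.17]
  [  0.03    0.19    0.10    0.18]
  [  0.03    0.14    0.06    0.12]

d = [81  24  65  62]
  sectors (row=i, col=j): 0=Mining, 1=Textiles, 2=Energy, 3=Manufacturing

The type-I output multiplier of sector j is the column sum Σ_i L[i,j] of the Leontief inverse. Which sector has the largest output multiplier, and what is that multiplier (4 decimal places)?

Manufacturing (2.0041)

Form M = I − A:
  [  0.80   -0.03   -0.13   -0.07]
  [ -0.15    0.87   -0.12   -0.17]
  [ -0.03   -0.19    0.90   -0.18]
  [ -0.03   -0.14   -0.06    0.88]
Leontief inverse L = M⁻¹:
  [  1.2864    0.1180    0.2128    0.1686]
  [  0.2558    1.2572    0.2252    0.3093]
  [  0.1154    0.3144    1.1906    0.3134]
  [  0.0924    0.2255    0.1243    1.2127]
Total output x = L · d:
  x_0 = 1.2864·81 + 0.1180·24 + 0.2128·65 + 0.1686·62 = 131.3186
  x_1 = 0.2558·81 + 1.2572·24 + 0.2252·65 + 0.3093·62 = 84.7017
  x_2 = 0.1154·81 + 0.3144·24 + 1.1906·65 + 0.3134·62 = 113.7129
  x_3 = 0.0924·81 + 0.2255·24 + 0.1243·65 + 1.2127·62 = 96.1597
Output multipliers (column sums of L):
  Mining: 1.7500
  Textiles: 1.9151
  Energy: 1.7528
  Manufacturing: 2.0041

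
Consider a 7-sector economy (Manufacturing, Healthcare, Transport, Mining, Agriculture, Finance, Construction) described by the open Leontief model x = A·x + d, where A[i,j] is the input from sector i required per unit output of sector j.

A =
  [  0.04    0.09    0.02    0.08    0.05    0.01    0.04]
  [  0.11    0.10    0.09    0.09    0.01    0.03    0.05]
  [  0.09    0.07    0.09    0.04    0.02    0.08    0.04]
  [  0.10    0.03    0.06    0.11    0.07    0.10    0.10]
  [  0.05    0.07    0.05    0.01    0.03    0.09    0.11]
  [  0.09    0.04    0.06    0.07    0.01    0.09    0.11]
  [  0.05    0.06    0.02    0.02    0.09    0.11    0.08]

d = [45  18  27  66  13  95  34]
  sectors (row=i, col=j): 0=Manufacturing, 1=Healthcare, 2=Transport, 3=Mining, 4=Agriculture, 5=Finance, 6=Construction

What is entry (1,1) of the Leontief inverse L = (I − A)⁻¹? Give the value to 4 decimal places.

Form M = I − A:
  [  0.96   -0.09   -0.02   -0.08   -0.05   -0.01   -0.04]
  [ -0.11    0.90   -0.09   -0.09   -0.01   -0.03   -0.05]
  [ -0.09   -0.07    0.91   -0.04   -0.02   -0.08   -0.04]
  [ -0.10   -0.03   -0.06    0.89   -0.07   -0.10   -0.10]
  [ -0.05   -0.07   -0.05   -0.01    0.97   -0.09   -0.11]
  [ -0.09   -0.04   -0.06   -0.07   -0.01    0.91   -0.11]
  [ -0.05   -0.06   -0.02   -0.02   -0.09   -0.11    0.92]
Leontief inverse L = M⁻¹:
  [  1.0875    0.1308    0.0542    0.1203    0.0756    0.0520    0.0851]
  [  0.1776    1.1593    0.1390    0.1492    0.0457    0.0865    0.1088]
  [  0.1493    0.1220    1.1336    0.0897    0.0488    0.1313    0.0937]
  [  0.1756    0.0943    0.1125    1.1732    0.1156    0.1771    0.1802]
  [  0.1046    0.1189    0.0888    0.0523    1.0599    0.1433    0.1644]
  [  0.1527    0.0938    0.1031    0.1229    0.0478    1.1519    0.1730]
  [  0.1062    0.1103    0.0601    0.0635    0.1201    0.1669    1.1414]
Total output x = L · d:
  x_0 = 1.0875·45 + 0.1308·18 + 0.0542·27 + 0.1203·66 + 0.0756·13 + 0.0520·95 + 0.0851·34 = 69.5137
  x_1 = 0.1776·45 + 1.1593·18 + 0.1390·27 + 0.1492·66 + 0.0457·13 + 0.0865·95 + 0.1088·34 = 54.9647
  x_2 = 0.1493·45 + 0.1220·18 + 1.1336·27 + 0.0897·66 + 0.0488·13 + 0.1313·95 + 0.0937·34 = 61.7376
  x_3 = 0.1756·45 + 0.0943·18 + 0.1125·27 + 1.1732·66 + 0.1156·13 + 0.1771·95 + 0.1802·34 = 114.5184
  x_4 = 0.1046·45 + 0.1189·18 + 0.0888·27 + 0.0523·66 + 1.0599·13 + 0.1433·95 + 0.1644·34 = 45.6791
  x_5 = 0.1527·45 + 0.0938·18 + 0.1031·27 + 0.1229·66 + 0.0478·13 + 1.1519·95 + 0.1730·34 = 135.3856
  x_6 = 0.1062·45 + 0.1103·18 + 0.0601·27 + 0.0635·66 + 0.1201·13 + 0.1669·95 + 1.1414·34 = 68.8068

L[1,1] = 1.1593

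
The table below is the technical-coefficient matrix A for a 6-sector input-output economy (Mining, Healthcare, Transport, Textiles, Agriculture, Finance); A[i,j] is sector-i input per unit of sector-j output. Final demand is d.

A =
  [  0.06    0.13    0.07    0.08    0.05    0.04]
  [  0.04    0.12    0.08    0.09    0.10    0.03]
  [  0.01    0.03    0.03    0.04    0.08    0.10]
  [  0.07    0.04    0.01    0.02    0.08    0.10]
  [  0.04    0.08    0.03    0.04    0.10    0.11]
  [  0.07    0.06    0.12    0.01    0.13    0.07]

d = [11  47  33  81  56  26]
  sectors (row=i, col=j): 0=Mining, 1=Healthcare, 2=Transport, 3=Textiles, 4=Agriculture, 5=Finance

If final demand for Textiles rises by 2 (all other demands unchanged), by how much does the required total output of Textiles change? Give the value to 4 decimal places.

2.0899

Form M = I − A:
  [  0.94   -0.13   -0.07   -0.08   -0.05   -0.04]
  [ -0.04    0.88   -0.08   -0.09   -0.10   -0.03]
  [ -0.01   -0.03    0.97   -0.04   -0.08   -0.10]
  [ -0.07   -0.04   -0.01    0.98   -0.08   -0.10]
  [ -0.04   -0.08   -0.03   -0.04    0.90   -0.11]
  [ -0.07   -0.06   -0.12   -0.01   -0.13    0.93]
Leontief inverse L = M⁻¹:
  [  1.0933    0.1872    0.1104    0.1166    0.1149    0.0911]
  [  0.0747    1.1787    0.1200    0.1271    0.1698    0.0879]
  [  0.0343    0.0651    1.0606    0.0587    0.1287    0.1392]
  [  0.0980    0.0851    0.0463    1.0449    0.1321    0.1399]
  [  0.0733    0.1335    0.0730    0.0705    1.1660    0.1608]
  [  0.1028    0.1181    0.1636    0.0456    0.2006    1.1297]
Total output x = L · d:
  x_0 = 1.0933·11 + 0.1872·47 + 0.1104·33 + 0.1166·81 + 0.1149·56 + 0.0911·26 = 42.7096
  x_1 = 0.0747·11 + 1.1787·47 + 0.1200·33 + 0.1271·81 + 0.1698·56 + 0.0879·26 = 82.2654
  x_2 = 0.0343·11 + 0.0651·47 + 1.0606·33 + 0.0587·81 + 0.1287·56 + 0.1392·26 = 54.0189
  x_3 = 0.0980·11 + 0.0851·47 + 0.0463·33 + 1.0449·81 + 0.1321·56 + 0.1399·26 = 102.2782
  x_4 = 0.0733·11 + 0.1335·47 + 0.0730·33 + 0.0705·81 + 1.1660·56 + 0.1608·26 = 84.6707
  x_5 = 0.1028·11 + 0.1181·47 + 0.1636·33 + 0.0456·81 + 0.2006·56 + 1.1297·26 = 56.3848
Δx_3 = L[3,3] · Δd_3 = 1.0449 · 2 = 2.0899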